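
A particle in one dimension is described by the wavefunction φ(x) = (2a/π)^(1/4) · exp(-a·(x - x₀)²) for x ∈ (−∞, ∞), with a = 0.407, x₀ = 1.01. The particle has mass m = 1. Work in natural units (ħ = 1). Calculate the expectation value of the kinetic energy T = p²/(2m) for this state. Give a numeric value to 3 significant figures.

0.204

T = −(ħ²/2m) d²/dx², so ⟨T⟩ = −(ħ²/2m) ∫ φ*·φ'' dx; with m = 1.
Gaussian moments (u = x − x₀): ∫u^(2j)·e^(−2au²) du = (2j−1)!!/(4a)^j · √(π/(2a)), odd powers integrate to 0; here √(π/(2a)) = 1.9645. Derivatives: d/dx e^(−au²) = −2au·e^(−au²), d²/dx² e^(−au²) = (4a²u² − 2a)·e^(−au²).
⟨T⟩ = 0.20350.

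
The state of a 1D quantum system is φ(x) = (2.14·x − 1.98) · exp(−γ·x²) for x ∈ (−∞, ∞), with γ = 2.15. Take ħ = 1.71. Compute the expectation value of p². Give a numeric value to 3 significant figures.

7.79

p² φ = −ħ² d²φ/dx²; ⟨p²⟩ = −ħ² ∫ φ*·φ'' dx / ∫|φ|² dx.
Expand each integrand as polynomial × e^(−2γx²) and use ∫x^(2j)·e^(−2γx²) dx = (2j−1)!!/(4γ)^j · √(π/(2γ)), odd powers → 0; here √(π/(2γ)) = 0.85475. Differentiate with the product rule, d/dx e^(−γx²) = −2γx·e^(−γx²).
State is unnormalized: ∫|φ|² dx = 3.8061, and ∫φ*·(−ħ² φ'') dx = 29.652, so ⟨p²⟩ = 29.652 / 3.8061.
⟨p²⟩ = 7.7905.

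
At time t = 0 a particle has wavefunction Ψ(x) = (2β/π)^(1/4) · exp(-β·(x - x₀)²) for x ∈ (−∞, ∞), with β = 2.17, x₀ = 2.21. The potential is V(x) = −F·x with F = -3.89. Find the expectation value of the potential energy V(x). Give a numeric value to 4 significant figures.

⟨V⟩ = ∫ V(x)·|Ψ|² dx.
Gaussian moments (u = x − x₀): ∫u^(2j)·e^(−2βu²) du = (2j−1)!!/(4β)^j · √(π/(2β)), odd powers integrate to 0; here √(π/(2β)) = 0.85081.
⟨V⟩ = 8.5969.

8.597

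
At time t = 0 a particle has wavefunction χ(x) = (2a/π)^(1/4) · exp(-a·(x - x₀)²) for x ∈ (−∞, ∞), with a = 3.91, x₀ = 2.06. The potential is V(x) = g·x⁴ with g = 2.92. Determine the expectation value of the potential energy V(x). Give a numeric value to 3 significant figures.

⟨V⟩ = ∫ V(x)·|χ|² dx.
Gaussian moments (u = x − x₀): ∫u^(2j)·e^(−2au²) du = (2j−1)!!/(4a)^j · √(π/(2a)), odd powers integrate to 0; here √(π/(2a)) = 0.63383.
⟨V⟩ = 57.373.

57.4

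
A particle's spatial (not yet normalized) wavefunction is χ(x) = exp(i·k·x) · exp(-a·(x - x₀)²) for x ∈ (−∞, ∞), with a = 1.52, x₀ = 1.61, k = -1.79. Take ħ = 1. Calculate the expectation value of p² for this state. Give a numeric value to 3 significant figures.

p² χ = −ħ² d²χ/dx²; ⟨p²⟩ = −ħ² ∫ χ*·χ'' dx / ∫|χ|² dx.
Gaussian moments (u = x − x₀): ∫u^(2j)·e^(−2au²) du = (2j−1)!!/(4a)^j · √(π/(2a)), odd powers integrate to 0; here √(π/(2a)) = 1.0166. Derivatives: χ′ = (ik − 2au)·χ, χ″ = ((ik − 2au)² − 2a)·χ; the odd-in-u pieces drop out.
State is unnormalized: ∫|χ|² dx = 1.0166, and ∫χ*·(−ħ² χ'') dx = 4.8024, so ⟨p²⟩ = 4.8024 / 1.0166.
⟨p²⟩ = 4.7241.

4.72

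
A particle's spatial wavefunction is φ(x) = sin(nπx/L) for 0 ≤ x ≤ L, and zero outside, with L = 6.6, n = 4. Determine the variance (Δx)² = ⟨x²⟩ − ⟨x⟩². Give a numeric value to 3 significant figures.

3.49

Compute ⟨x⟩ and ⟨x²⟩ separately, then (Δx)² = ⟨x²⟩ − ⟨x⟩².
With sin²θ = (1 − cos2θ)/2 on 0 ≤ x ≤ L: ∫sin²(nπx/L) dx = L/2, ∫x·sin²(nπx/L) dx = L²/4, ∫x²·sin²(nπx/L) dx = L³·(1/6 − 1/(4n²π²)); higher powers xᵏ the same way, integrating xᵏ·cos(2nπx/L) by parts.
Normalization: ∫|φ|² dx = 3.3000.
⟨x⟩ = 3.3000 and ⟨x²⟩ = 14.382.
(Δx)² = 14.382 − (3.3000)² = 3.4921.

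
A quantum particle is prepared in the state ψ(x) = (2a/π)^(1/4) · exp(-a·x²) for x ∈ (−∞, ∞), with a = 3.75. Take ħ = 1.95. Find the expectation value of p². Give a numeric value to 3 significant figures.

p² ψ = −ħ² d²ψ/dx²; ⟨p²⟩ = −ħ² ∫ ψ*·ψ'' dx.
Gaussian moments: ∫x^(2j)·e^(−2ax²) dx = (2j−1)!!/(4a)^j · √(π/(2a)), odd powers integrate to 0; here √(π/(2a)) = 0.64721. Derivatives: d/dx e^(−ax²) = −2ax·e^(−ax²), d²/dx² e^(−ax²) = (4a²x² − 2a)·e^(−ax²).
⟨p²⟩ = 14.259.

14.3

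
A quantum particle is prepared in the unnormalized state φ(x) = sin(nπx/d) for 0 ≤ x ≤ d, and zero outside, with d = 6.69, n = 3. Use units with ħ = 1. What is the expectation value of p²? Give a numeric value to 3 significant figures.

p² φ = −ħ² d²φ/dx²; ⟨p²⟩ = −ħ² ∫ φ*·φ'' dx / ∫|φ|² dx.
d/dx sin(nπx/d) = (nπ/d)·cos(nπx/d) and d²/dx² sin(nπx/d) = −(nπ/d)²·sin(nπx/d); on 0 ≤ x ≤ d, ∫sin²(nπx/d) dx = d/2 and ∫sin(nπx/d)·cos(nπx/d) dx = 0.
State is unnormalized: ∫|φ|² dx = 3.3450, and ∫φ*·(−ħ² φ'') dx = 6.6387, so ⟨p²⟩ = 6.6387 / 3.3450.
⟨p²⟩ = 1.9847.

1.98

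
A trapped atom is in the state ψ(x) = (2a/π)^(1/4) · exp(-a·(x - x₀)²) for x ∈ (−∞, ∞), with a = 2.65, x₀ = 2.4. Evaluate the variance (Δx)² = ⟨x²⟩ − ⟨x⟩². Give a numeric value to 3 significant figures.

0.0943

Compute ⟨x⟩ and ⟨x²⟩ separately, then (Δx)² = ⟨x²⟩ − ⟨x⟩².
Gaussian moments (u = x − x₀): ∫u^(2j)·e^(−2au²) du = (2j−1)!!/(4a)^j · √(π/(2a)), odd powers integrate to 0; here √(π/(2a)) = 0.76990.
⟨x⟩ = 2.4000 and ⟨x²⟩ = 5.8543.
(Δx)² = 5.8543 − (2.4000)² = 0.094340.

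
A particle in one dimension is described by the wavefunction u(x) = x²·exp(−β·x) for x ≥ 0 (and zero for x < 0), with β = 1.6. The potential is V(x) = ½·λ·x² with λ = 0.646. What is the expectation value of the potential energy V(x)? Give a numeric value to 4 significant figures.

⟨V⟩ = ∫ V(x)·|u|² dx / ∫|u|² dx.
Every integrand reduces to terms xʲ·e^(−2βx) on [0, ∞); use ∫₀^∞ xʲ·e^(−2βx) dx = j!/(2β)^(j+1).
State is unnormalized: ∫|u|² dx = 0.071526, and ∫u*·V(x)·u dx = 0.067684, so ⟨V⟩ = 0.067684 / 0.071526.
⟨V⟩ = 0.94629.

0.9463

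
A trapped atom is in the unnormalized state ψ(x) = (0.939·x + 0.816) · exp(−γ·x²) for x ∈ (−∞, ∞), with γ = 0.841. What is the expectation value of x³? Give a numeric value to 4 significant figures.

0.4378

⟨x³⟩ = ∫ x³·|ψ|² dx / ∫|ψ|² dx (integrals over the domain).
Expand each integrand as polynomial × e^(−2γx²) and use ∫x^(2j)·e^(−2γx²) dx = (2j−1)!!/(4γ)^j · √(π/(2γ)), odd powers → 0; here √(π/(2γ)) = 1.3667.
State is unnormalized: ∫|ψ|² dx = 1.2682, and ∫ψ*·x³·ψ dx = 0.55521, so ⟨x³⟩ = 0.55521 / 1.2682.
⟨x³⟩ = 0.43779.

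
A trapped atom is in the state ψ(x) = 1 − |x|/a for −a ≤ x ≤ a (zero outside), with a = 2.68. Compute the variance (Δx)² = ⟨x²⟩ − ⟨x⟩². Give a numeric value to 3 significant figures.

Compute ⟨x⟩ and ⟨x²⟩ separately, then (Δx)² = ⟨x²⟩ − ⟨x⟩².
ψ is even, so ∫ over [−a, a] = 2∫₀ᵃ with ψ = 1 − x/a there: ∫₀ᵃ (1 − x/a)² dx = a/3, ∫₀ᵃ x²(1 − x/a)² dx = a³/30, ∫₀ᵃ x⁴(1 − x/a)² dx = a⁵/105.
Normalization: ∫|ψ|² dx = 1.7867.
⟨x⟩ = 0.0000 and ⟨x²⟩ = 0.71824.
(Δx)² = 0.71824 − (0.0000)² = 0.71824.

0.718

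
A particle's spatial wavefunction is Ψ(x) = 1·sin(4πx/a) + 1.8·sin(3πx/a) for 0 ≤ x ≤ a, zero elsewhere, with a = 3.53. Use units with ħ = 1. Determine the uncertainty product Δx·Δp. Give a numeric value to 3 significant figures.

Δx = √(⟨x²⟩−⟨x⟩²), Δp = √(⟨p²⟩−⟨p⟩²).
On 0 ≤ x ≤ a (j ≠ l): ∫sin²(jπx/a) dx = a/2, ∫sin(jπx/a)·sin(lπx/a) dx = 0; diagonal moments ∫x·sin²(jπx/a) dx = a²/4, ∫x²·sin²(jπx/a) dx = a³·(1/6 − 1/(4j²π²)); cross terms ∫x·sin(jπx/a)·sin(lπx/a) dx = 0 for j + l even and −4jla²/(π²(j² − l²)²) for j + l odd, ∫x²·sin(jπx/a)·sin(lπx/a) dx = (−1)^(j+l)·4jla³/(π²(j² − l²)²); higher powers the same way via product-to-sum and parts. d²/dx² sin(jπx/a) = −(jπ/a)²·sin(jπx/a); on 0 ≤ x ≤ a, ∫sin²(jπx/a) dx = a/2 and ∫sin(jπx/a)·sin(lπx/a) dx = 0 for j ≠ l, so only diagonal terms survive in ∫|Ψ|² and ∫Ψ·Ψ″; ∫Ψ·Ψ′ dx = [Ψ²/2] between the walls = 0.
Normalization: ∫|Ψ|² dx = 7.4836.
⟨x⟩ = 1.1700, ⟨x²⟩ = 1.9905 ⇒ Δx = 0.78837.
⟨p⟩ = 0.0000, ⟨p²⟩ = 8.4360 ⇒ Δp = 2.9045.
Δx·Δp = 2.2898.

2.29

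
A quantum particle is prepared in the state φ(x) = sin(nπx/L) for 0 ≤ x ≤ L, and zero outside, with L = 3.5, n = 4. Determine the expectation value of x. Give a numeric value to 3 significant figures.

1.75

⟨x⟩ = ∫ x·|φ|² dx / ∫|φ|² dx (integrals over the domain).
With sin²θ = (1 − cos2θ)/2 on 0 ≤ x ≤ L: ∫sin²(nπx/L) dx = L/2, ∫x·sin²(nπx/L) dx = L²/4, ∫x²·sin²(nπx/L) dx = L³·(1/6 − 1/(4n²π²)); higher powers xᵏ the same way, integrating xᵏ·cos(2nπx/L) by parts.
State is unnormalized: ∫|φ|² dx = 1.7500, and ∫φ*·x·φ dx = 3.0625, so ⟨x⟩ = 3.0625 / 1.7500.
⟨x⟩ = 1.7500.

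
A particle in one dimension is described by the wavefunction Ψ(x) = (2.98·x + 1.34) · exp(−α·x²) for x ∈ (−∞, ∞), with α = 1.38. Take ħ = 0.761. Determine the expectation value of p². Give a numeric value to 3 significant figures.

p² Ψ = −ħ² d²Ψ/dx²; ⟨p²⟩ = −ħ² ∫ Ψ*·Ψ'' dx / ∫|Ψ|² dx.
Expand each integrand as polynomial × e^(−2αx²) and use ∫x^(2j)·e^(−2αx²) dx = (2j−1)!!/(4α)^j · √(π/(2α)), odd powers → 0; here √(π/(2α)) = 1.0669. Differentiate with the product rule, d/dx e^(−αx²) = −2αx·e^(−αx²).
State is unnormalized: ∫|Ψ|² dx = 3.6321, and ∫Ψ*·(−ħ² Ψ'') dx = 5.6461, so ⟨p²⟩ = 5.6461 / 3.6321.
⟨p²⟩ = 1.5545.

1.55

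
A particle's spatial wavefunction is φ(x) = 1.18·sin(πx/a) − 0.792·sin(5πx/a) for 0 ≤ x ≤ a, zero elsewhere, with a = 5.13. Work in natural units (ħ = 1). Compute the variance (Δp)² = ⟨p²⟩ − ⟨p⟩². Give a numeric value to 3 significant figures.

3.17

Compute ⟨p⟩ and ⟨p²⟩ separately; (Δp)² = ⟨p²⟩ − ⟨p⟩².
d²/dx² sin(jπx/a) = −(jπ/a)²·sin(jπx/a); on 0 ≤ x ≤ a, ∫sin²(jπx/a) dx = a/2 and ∫sin(jπx/a)·sin(lπx/a) dx = 0 for j ≠ l, so only diagonal terms survive in ∫|φ|² and ∫φ·φ″; ∫φ·φ′ dx = [φ²/2] between the walls = 0.
Normalization: ∫|φ|² dx = 5.1804.
⟨p⟩ = 0.0000 and ⟨p²⟩ = 3.1705.
(Δp)² = 3.1705 − (0.0000)² = 3.1705.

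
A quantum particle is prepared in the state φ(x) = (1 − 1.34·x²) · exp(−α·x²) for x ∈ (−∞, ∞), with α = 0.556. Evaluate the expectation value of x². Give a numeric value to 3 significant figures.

⟨x²⟩ = ∫ x²·|φ|² dx / ∫|φ|² dx (integrals over the domain).
Expand each integrand as polynomial × e^(−2αx²) and use ∫x^(2j)·e^(−2αx²) dx = (2j−1)!!/(4α)^j · √(π/(2α)), odd powers → 0; here √(π/(2α)) = 1.6808.
State is unnormalized: ∫|φ|² dx = 1.4859, and ∫φ*·x²·φ dx = 2.1391, so ⟨x²⟩ = 2.1391 / 1.4859.
⟨x²⟩ = 1.4395.

1.44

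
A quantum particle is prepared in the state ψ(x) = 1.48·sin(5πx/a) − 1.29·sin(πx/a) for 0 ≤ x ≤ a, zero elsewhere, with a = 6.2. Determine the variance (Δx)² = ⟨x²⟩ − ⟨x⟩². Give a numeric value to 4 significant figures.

Compute ⟨x⟩ and ⟨x²⟩ separately, then (Δx)² = ⟨x²⟩ − ⟨x⟩².
On 0 ≤ x ≤ a (j ≠ l): ∫sin²(jπx/a) dx = a/2, ∫sin(jπx/a)·sin(lπx/a) dx = 0; diagonal moments ∫x·sin²(jπx/a) dx = a²/4, ∫x²·sin²(jπx/a) dx = a³·(1/6 − 1/(4j²π²)); cross terms ∫x·sin(jπx/a)·sin(lπx/a) dx = 0 for j + l even and −4jla²/(π²(j² − l²)²) for j + l odd, ∫x²·sin(jπx/a)·sin(lπx/a) dx = (−1)^(j+l)·4jla³/(π²(j² − l²)²); higher powers the same way via product-to-sum and parts.
Normalization: ∫|ψ|² dx = 11.949.
⟨x⟩ = 3.1000 and ⟨x²⟩ = 11.660.
(Δx)² = 11.660 − (3.1000)² = 2.0504.

2.050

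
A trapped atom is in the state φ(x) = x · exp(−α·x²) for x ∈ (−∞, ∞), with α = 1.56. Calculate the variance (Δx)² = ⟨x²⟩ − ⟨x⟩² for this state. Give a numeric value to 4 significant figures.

0.4808

Compute ⟨x⟩ and ⟨x²⟩ separately, then (Δx)² = ⟨x²⟩ − ⟨x⟩².
Expand each integrand as polynomial × e^(−2αx²) and use ∫x^(2j)·e^(−2αx²) dx = (2j−1)!!/(4α)^j · √(π/(2α)), odd powers → 0; here √(π/(2α)) = 1.0035.
Normalization: ∫|φ|² dx = 0.16081.
⟨x⟩ = 0.0000 and ⟨x²⟩ = 0.48077.
(Δx)² = 0.48077 − (0.0000)² = 0.48077.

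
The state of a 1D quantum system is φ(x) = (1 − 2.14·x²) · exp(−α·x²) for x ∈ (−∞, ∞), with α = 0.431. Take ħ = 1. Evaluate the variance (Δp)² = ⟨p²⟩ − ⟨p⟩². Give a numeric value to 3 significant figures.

Compute ⟨p⟩ and ⟨p²⟩ separately; (Δp)² = ⟨p²⟩ − ⟨p⟩².
Expand each integrand as polynomial × e^(−2αx²) and use ∫x^(2j)·e^(−2αx²) dx = (2j−1)!!/(4α)^j · √(π/(2α)), odd powers → 0; here √(π/(2α)) = 1.9091. Differentiate with the product rule, d/dx e^(−αx²) = −2αx·e^(−αx²).
Normalization: ∫|φ|² dx = 5.9942.
⟨p⟩ = 0.0000 and ⟨p²⟩ = 1.9586.
(Δp)² = 1.9586 − (0.0000)² = 1.9586.

1.96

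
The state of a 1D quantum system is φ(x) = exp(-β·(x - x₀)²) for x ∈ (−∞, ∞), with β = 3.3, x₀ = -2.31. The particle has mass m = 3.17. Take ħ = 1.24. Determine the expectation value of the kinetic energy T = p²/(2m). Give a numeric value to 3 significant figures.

0.800

T = −(ħ²/2m) d²/dx², so ⟨T⟩ = −(ħ²/2m) ∫ φ*·φ'' dx / ∫|φ|² dx; with m = 3.17.
Gaussian moments (u = x − x₀): ∫u^(2j)·e^(−2βu²) du = (2j−1)!!/(4β)^j · √(π/(2β)), odd powers integrate to 0; here √(π/(2β)) = 0.68993. Derivatives: d/dx e^(−βu²) = −2βu·e^(−βu²), d²/dx² e^(−βu²) = (4β²u² − 2β)·e^(−βu²).
State is unnormalized: ∫|φ|² dx = 0.68993, and ∫φ*·(−ħ²/2m · φ'') dx = 0.55217, so ⟨T⟩ = 0.55217 / 0.68993.
⟨T⟩ = 0.80033.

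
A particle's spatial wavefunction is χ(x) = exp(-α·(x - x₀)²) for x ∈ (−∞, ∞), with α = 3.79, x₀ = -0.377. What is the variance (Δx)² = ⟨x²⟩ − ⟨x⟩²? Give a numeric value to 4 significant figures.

Compute ⟨x⟩ and ⟨x²⟩ separately, then (Δx)² = ⟨x²⟩ − ⟨x⟩².
Gaussian moments (u = x − x₀): ∫u^(2j)·e^(−2αu²) du = (2j−1)!!/(4α)^j · √(π/(2α)), odd powers integrate to 0; here √(π/(2α)) = 0.64378.
Normalization: ∫|χ|² dx = 0.64378.
⟨x⟩ = -0.37700 and ⟨x²⟩ = 0.20809.
(Δx)² = 0.20809 − (-0.37700)² = 0.065963.

0.06596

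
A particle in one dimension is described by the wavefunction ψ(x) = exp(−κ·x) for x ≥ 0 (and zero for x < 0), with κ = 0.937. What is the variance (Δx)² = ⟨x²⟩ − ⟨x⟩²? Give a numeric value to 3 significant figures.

Compute ⟨x⟩ and ⟨x²⟩ separately, then (Δx)² = ⟨x²⟩ − ⟨x⟩².
Every integrand reduces to terms xʲ·e^(−2κx) on [0, ∞); use ∫₀^∞ xʲ·e^(−2κx) dx = j!/(2κ)^(j+1).
Normalization: ∫|ψ|² dx = 0.53362.
⟨x⟩ = 0.53362 and ⟨x²⟩ = 0.56950.
(Δx)² = 0.56950 − (0.53362)² = 0.28475.

0.285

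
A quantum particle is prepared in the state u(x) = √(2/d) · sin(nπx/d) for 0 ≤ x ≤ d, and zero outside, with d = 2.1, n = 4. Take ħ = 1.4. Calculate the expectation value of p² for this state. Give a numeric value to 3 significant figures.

70.2

p² u = −ħ² d²u/dx²; ⟨p²⟩ = −ħ² ∫ u*·u'' dx.
d/dx sin(nπx/d) = (nπ/d)·cos(nπx/d) and d²/dx² sin(nπx/d) = −(nπ/d)²·sin(nπx/d); on 0 ≤ x ≤ d, ∫sin²(nπx/d) dx = d/2 and ∫sin(nπx/d)·cos(nπx/d) dx = 0.
⟨p²⟩ = 70.184.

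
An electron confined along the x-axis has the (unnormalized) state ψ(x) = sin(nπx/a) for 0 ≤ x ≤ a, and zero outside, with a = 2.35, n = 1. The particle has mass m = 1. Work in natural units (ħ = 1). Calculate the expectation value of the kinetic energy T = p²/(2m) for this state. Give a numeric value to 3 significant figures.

0.894

T = −(ħ²/2m) d²/dx², so ⟨T⟩ = −(ħ²/2m) ∫ ψ*·ψ'' dx / ∫|ψ|² dx; with m = 1.
d/dx sin(nπx/a) = (nπ/a)·cos(nπx/a) and d²/dx² sin(nπx/a) = −(nπ/a)²·sin(nπx/a); on 0 ≤ x ≤ a, ∫sin²(nπx/a) dx = a/2 and ∫sin(nπx/a)·cos(nπx/a) dx = 0.
State is unnormalized: ∫|ψ|² dx = 1.1750, and ∫ψ*·(−ħ²/2m · ψ'') dx = 1.0500, so ⟨T⟩ = 1.0500 / 1.1750.
⟨T⟩ = 0.89358.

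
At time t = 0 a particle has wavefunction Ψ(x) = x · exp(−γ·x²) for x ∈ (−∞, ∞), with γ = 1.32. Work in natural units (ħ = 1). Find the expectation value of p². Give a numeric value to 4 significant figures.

p² Ψ = −ħ² d²Ψ/dx²; ⟨p²⟩ = −ħ² ∫ Ψ*·Ψ'' dx / ∫|Ψ|² dx.
Expand each integrand as polynomial × e^(−2γx²) and use ∫x^(2j)·e^(−2γx²) dx = (2j−1)!!/(4γ)^j · √(π/(2γ)), odd powers → 0; here √(π/(2γ)) = 1.0909. Differentiate with the product rule, d/dx e^(−γx²) = −2γx·e^(−γx²).
State is unnormalized: ∫|Ψ|² dx = 0.20660, and ∫Ψ*·(−ħ² Ψ'') dx = 0.81815, so ⟨p²⟩ = 0.81815 / 0.20660.
⟨p²⟩ = 3.9600.

3.960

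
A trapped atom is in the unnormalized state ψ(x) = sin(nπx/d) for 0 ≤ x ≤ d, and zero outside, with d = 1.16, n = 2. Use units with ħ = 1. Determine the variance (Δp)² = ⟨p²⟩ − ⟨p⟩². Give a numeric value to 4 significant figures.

29.34

Compute ⟨p⟩ and ⟨p²⟩ separately; (Δp)² = ⟨p²⟩ − ⟨p⟩².
d/dx sin(nπx/d) = (nπ/d)·cos(nπx/d) and d²/dx² sin(nπx/d) = −(nπ/d)²·sin(nπx/d); on 0 ≤ x ≤ d, ∫sin²(nπx/d) dx = d/2 and ∫sin(nπx/d)·cos(nπx/d) dx = 0.
Normalization: ∫|ψ|² dx = 0.58000.
⟨p⟩ = 0.0000 and ⟨p²⟩ = 29.339.
(Δp)² = 29.339 − (0.0000)² = 29.339.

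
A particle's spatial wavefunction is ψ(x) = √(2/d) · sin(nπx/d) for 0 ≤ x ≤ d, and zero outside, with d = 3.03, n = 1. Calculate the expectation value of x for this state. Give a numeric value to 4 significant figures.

1.515

⟨x⟩ = ∫ x·|ψ|² dx (integrals over the domain).
With sin²θ = (1 − cos2θ)/2 on 0 ≤ x ≤ d: ∫sin²(nπx/d) dx = d/2, ∫x·sin²(nπx/d) dx = d²/4, ∫x²·sin²(nπx/d) dx = d³·(1/6 − 1/(4n²π²)); higher powers xᵏ the same way, integrating xᵏ·cos(2nπx/d) by parts.
⟨x⟩ = 1.5150.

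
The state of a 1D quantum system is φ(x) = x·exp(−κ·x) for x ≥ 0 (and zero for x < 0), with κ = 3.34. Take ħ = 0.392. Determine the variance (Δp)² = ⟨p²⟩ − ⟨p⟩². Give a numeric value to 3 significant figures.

1.71

Compute ⟨p⟩ and ⟨p²⟩ separately; (Δp)² = ⟨p²⟩ − ⟨p⟩².
Differentiate x·exp(−κ·x) with the product rule; every integrand then reduces to terms xʲ·e^(−2κx) on [0, ∞), with ∫₀^∞ xʲ·e^(−2κx) dx = j!/(2κ)^(j+1).
Normalization: ∫|φ|² dx = 0.0067097.
⟨p⟩ = 0.0000 and ⟨p²⟩ = 1.7142.
(Δp)² = 1.7142 − (0.0000)² = 1.7142.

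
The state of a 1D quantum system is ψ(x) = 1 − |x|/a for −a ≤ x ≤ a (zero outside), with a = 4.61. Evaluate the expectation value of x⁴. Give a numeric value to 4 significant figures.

⟨x⁴⟩ = ∫ x⁴·|ψ|² dx / ∫|ψ|² dx (integrals over the domain).
ψ is even, so ∫ over [−a, a] = 2∫₀ᵃ with ψ = 1 − x/a there: ∫₀ᵃ (1 − x/a)² dx = a/3, ∫₀ᵃ x²(1 − x/a)² dx = a³/30, ∫₀ᵃ x⁴(1 − x/a)² dx = a⁵/105.
State is unnormalized: ∫|ψ|² dx = 3.0733, and ∫ψ*·x⁴·ψ dx = 39.659, so ⟨x⁴⟩ = 39.659 / 3.0733.
⟨x⁴⟩ = 12.904.

12.90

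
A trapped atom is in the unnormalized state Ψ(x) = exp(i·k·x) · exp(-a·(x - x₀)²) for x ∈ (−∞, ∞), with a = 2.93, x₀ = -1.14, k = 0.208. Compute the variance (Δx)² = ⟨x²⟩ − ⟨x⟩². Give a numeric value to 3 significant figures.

Compute ⟨x⟩ and ⟨x²⟩ separately, then (Δx)² = ⟨x²⟩ − ⟨x⟩².
Gaussian moments (u = x − x₀): ∫u^(2j)·e^(−2au²) du = (2j−1)!!/(4a)^j · √(π/(2a)), odd powers integrate to 0; here √(π/(2a)) = 0.73219.
Normalization: ∫|Ψ|² dx = 0.73219.
⟨x⟩ = -1.1400 and ⟨x²⟩ = 1.3849.
(Δx)² = 1.3849 − (-1.1400)² = 0.085324.

0.0853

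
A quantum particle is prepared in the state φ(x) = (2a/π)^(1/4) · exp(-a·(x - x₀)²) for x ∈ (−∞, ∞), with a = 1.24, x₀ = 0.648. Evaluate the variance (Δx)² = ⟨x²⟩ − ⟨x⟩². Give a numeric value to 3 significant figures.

Compute ⟨x⟩ and ⟨x²⟩ separately, then (Δx)² = ⟨x²⟩ − ⟨x⟩².
Gaussian moments (u = x − x₀): ∫u^(2j)·e^(−2au²) du = (2j−1)!!/(4a)^j · √(π/(2a)), odd powers integrate to 0; here √(π/(2a)) = 1.1255.
⟨x⟩ = 0.64800 and ⟨x²⟩ = 0.62152.
(Δx)² = 0.62152 − (0.64800)² = 0.20161.

0.202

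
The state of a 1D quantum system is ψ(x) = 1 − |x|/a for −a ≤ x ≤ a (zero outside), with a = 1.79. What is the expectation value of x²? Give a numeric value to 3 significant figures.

0.320

⟨x²⟩ = ∫ x²·|ψ|² dx / ∫|ψ|² dx (integrals over the domain).
ψ is even, so ∫ over [−a, a] = 2∫₀ᵃ with ψ = 1 − x/a there: ∫₀ᵃ (1 − x/a)² dx = a/3, ∫₀ᵃ x²(1 − x/a)² dx = a³/30, ∫₀ᵃ x⁴(1 − x/a)² dx = a⁵/105.
State is unnormalized: ∫|ψ|² dx = 1.1933, and ∫ψ*·x²·ψ dx = 0.38236, so ⟨x²⟩ = 0.38236 / 1.1933.
⟨x²⟩ = 0.32041.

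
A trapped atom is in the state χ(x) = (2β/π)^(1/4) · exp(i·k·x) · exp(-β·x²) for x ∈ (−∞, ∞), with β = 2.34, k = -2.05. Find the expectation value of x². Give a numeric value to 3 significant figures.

0.107

⟨x²⟩ = ∫ x²·|χ|² dx (integrals over the domain).
Gaussian moments: ∫x^(2j)·e^(−2βx²) dx = (2j−1)!!/(4β)^j · √(π/(2β)), odd powers integrate to 0; here √(π/(2β)) = 0.81932.
⟨x²⟩ = 0.10684.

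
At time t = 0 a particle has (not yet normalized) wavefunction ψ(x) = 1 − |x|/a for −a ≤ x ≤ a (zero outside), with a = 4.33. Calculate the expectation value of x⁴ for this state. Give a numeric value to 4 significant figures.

⟨x⁴⟩ = ∫ x⁴·|ψ|² dx / ∫|ψ|² dx (integrals over the domain).
ψ is even, so ∫ over [−a, a] = 2∫₀ᵃ with ψ = 1 − x/a there: ∫₀ᵃ (1 − x/a)² dx = a/3, ∫₀ᵃ x²(1 − x/a)² dx = a³/30, ∫₀ᵃ x⁴(1 − x/a)² dx = a⁵/105.
State is unnormalized: ∫|ψ|² dx = 2.8867, and ∫ψ*·x⁴·ψ dx = 28.992, so ⟨x⁴⟩ = 28.992 / 2.8867.
⟨x⁴⟩ = 10.043.

10.04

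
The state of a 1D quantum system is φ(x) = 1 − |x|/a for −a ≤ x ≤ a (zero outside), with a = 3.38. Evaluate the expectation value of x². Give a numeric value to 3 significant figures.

1.14

⟨x²⟩ = ∫ x²·|φ|² dx / ∫|φ|² dx (integrals over the domain).
φ is even, so ∫ over [−a, a] = 2∫₀ᵃ with φ = 1 − x/a there: ∫₀ᵃ (1 − x/a)² dx = a/3, ∫₀ᵃ x²(1 − x/a)² dx = a³/30, ∫₀ᵃ x⁴(1 − x/a)² dx = a⁵/105.
State is unnormalized: ∫|φ|² dx = 2.2533, and ∫φ*·x²·φ dx = 2.5743, so ⟨x²⟩ = 2.5743 / 2.2533.
⟨x²⟩ = 1.1424.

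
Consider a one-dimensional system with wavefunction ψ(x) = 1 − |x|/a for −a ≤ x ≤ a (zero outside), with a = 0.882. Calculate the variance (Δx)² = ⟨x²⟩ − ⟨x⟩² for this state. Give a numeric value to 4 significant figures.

Compute ⟨x⟩ and ⟨x²⟩ separately, then (Δx)² = ⟨x²⟩ − ⟨x⟩².
ψ is even, so ∫ over [−a, a] = 2∫₀ᵃ with ψ = 1 − x/a there: ∫₀ᵃ (1 − x/a)² dx = a/3, ∫₀ᵃ x²(1 − x/a)² dx = a³/30, ∫₀ᵃ x⁴(1 − x/a)² dx = a⁵/105.
Normalization: ∫|ψ|² dx = 0.58800.
⟨x⟩ = 0.0000 and ⟨x²⟩ = 0.077792.
(Δx)² = 0.077792 − (0.0000)² = 0.077792.

0.07779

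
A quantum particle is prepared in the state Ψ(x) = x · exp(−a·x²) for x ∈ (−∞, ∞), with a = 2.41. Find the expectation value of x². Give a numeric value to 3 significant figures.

0.311

⟨x²⟩ = ∫ x²·|Ψ|² dx / ∫|Ψ|² dx (integrals over the domain).
Expand each integrand as polynomial × e^(−2ax²) and use ∫x^(2j)·e^(−2ax²) dx = (2j−1)!!/(4a)^j · √(π/(2a)), odd powers → 0; here √(π/(2a)) = 0.80733.
State is unnormalized: ∫|Ψ|² dx = 0.083748, and ∫Ψ*·x²·Ψ dx = 0.026063, so ⟨x²⟩ = 0.026063 / 0.083748.
⟨x²⟩ = 0.31120.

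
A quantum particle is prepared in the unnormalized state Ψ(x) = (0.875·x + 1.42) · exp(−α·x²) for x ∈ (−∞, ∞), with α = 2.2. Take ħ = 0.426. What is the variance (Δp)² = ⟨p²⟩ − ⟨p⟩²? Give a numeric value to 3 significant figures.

0.432

Compute ⟨p⟩ and ⟨p²⟩ separately; (Δp)² = ⟨p²⟩ − ⟨p⟩².
Expand each integrand as polynomial × e^(−2αx²) and use ∫x^(2j)·e^(−2αx²) dx = (2j−1)!!/(4α)^j · √(π/(2α)), odd powers → 0; here √(π/(2α)) = 0.84498. Differentiate with the product rule, d/dx e^(−αx²) = −2αx·e^(−αx²).
Normalization: ∫|Ψ|² dx = 1.7773.
⟨p⟩ = 0.0000 and ⟨p²⟩ = 0.43228.
(Δp)² = 0.43228 − (0.0000)² = 0.43228.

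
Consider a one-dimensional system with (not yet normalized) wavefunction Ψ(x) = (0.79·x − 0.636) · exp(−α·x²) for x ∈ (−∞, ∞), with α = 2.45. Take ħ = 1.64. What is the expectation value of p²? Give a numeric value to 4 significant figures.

8.382

p² Ψ = −ħ² d²Ψ/dx²; ⟨p²⟩ = −ħ² ∫ Ψ*·Ψ'' dx / ∫|Ψ|² dx.
Expand each integrand as polynomial × e^(−2αx²) and use ∫x^(2j)·e^(−2αx²) dx = (2j−1)!!/(4α)^j · √(π/(2α)), odd powers → 0; here √(π/(2α)) = 0.80071. Differentiate with the product rule, d/dx e^(−αx²) = −2αx·e^(−αx²).
State is unnormalized: ∫|Ψ|² dx = 0.37488, and ∫Ψ*·(−ħ² Ψ'') dx = 3.1423, so ⟨p²⟩ = 3.1423 / 0.37488.
⟨p²⟩ = 8.3822.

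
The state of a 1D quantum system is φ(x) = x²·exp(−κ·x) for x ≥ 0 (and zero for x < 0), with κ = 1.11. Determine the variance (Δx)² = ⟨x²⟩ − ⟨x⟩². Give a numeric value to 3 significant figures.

Compute ⟨x⟩ and ⟨x²⟩ separately, then (Δx)² = ⟨x²⟩ − ⟨x⟩².
Every integrand reduces to terms xʲ·e^(−2κx) on [0, ∞); use ∫₀^∞ xʲ·e^(−2κx) dx = j!/(2κ)^(j+1).
Normalization: ∫|φ|² dx = 0.44509.
⟨x⟩ = 2.2523 and ⟨x²⟩ = 6.0872.
(Δx)² = 6.0872 − (2.2523)² = 1.0145.

1.01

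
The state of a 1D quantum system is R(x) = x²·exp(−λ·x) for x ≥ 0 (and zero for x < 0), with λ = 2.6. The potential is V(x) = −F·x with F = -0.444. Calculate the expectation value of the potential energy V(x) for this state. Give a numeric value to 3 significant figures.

⟨V⟩ = ∫ V(x)·|R|² dx / ∫|R|² dx.
Every integrand reduces to terms xʲ·e^(−2λx) on [0, ∞); use ∫₀^∞ xʲ·e^(−2λx) dx = j!/(2λ)^(j+1).
State is unnormalized: ∫|R|² dx = 0.0063124, and ∫R*·V(x)·R dx = 0.0026949, so ⟨V⟩ = 0.0026949 / 0.0063124.
⟨V⟩ = 0.42692.

0.427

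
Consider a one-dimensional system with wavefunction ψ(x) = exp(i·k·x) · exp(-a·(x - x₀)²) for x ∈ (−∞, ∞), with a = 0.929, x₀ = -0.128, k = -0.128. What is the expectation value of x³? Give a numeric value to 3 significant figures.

-0.105

⟨x³⟩ = ∫ x³·|ψ|² dx / ∫|ψ|² dx (integrals over the domain).
Gaussian moments (u = x − x₀): ∫u^(2j)·e^(−2au²) du = (2j−1)!!/(4a)^j · √(π/(2a)), odd powers integrate to 0; here √(π/(2a)) = 1.3003.
State is unnormalized: ∫|ψ|² dx = 1.3003, and ∫ψ*·x³·ψ dx = -0.13710, so ⟨x³⟩ = -0.13710 / 1.3003.
⟨x³⟩ = -0.10543.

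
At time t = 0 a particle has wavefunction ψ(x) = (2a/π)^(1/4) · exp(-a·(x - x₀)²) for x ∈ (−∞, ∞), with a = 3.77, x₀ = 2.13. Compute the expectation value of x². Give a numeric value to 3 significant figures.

4.60

⟨x²⟩ = ∫ x²·|ψ|² dx (integrals over the domain).
Gaussian moments (u = x − x₀): ∫u^(2j)·e^(−2au²) du = (2j−1)!!/(4a)^j · √(π/(2a)), odd powers integrate to 0; here √(π/(2a)) = 0.64549.
⟨x²⟩ = 4.6032.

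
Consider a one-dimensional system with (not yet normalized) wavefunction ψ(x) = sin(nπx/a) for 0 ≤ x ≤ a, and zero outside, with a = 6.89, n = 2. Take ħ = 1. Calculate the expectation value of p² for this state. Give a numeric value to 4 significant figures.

0.8316

p² ψ = −ħ² d²ψ/dx²; ⟨p²⟩ = −ħ² ∫ ψ*·ψ'' dx / ∫|ψ|² dx.
d/dx sin(nπx/a) = (nπ/a)·cos(nπx/a) and d²/dx² sin(nπx/a) = −(nπ/a)²·sin(nπx/a); on 0 ≤ x ≤ a, ∫sin²(nπx/a) dx = a/2 and ∫sin(nπx/a)·cos(nπx/a) dx = 0.
State is unnormalized: ∫|ψ|² dx = 3.4450, and ∫ψ*·(−ħ² ψ'') dx = 2.8649, so ⟨p²⟩ = 2.8649 / 3.4450.
⟨p²⟩ = 0.83161.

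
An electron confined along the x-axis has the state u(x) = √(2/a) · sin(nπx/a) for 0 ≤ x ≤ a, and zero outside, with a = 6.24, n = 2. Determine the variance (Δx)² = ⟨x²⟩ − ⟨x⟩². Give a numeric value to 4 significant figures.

2.752

Compute ⟨x⟩ and ⟨x²⟩ separately, then (Δx)² = ⟨x²⟩ − ⟨x⟩².
With sin²θ = (1 − cos2θ)/2 on 0 ≤ x ≤ a: ∫sin²(nπx/a) dx = a/2, ∫x·sin²(nπx/a) dx = a²/4, ∫x²·sin²(nπx/a) dx = a³·(1/6 − 1/(4n²π²)); higher powers xᵏ the same way, integrating xᵏ·cos(2nπx/a) by parts.
⟨x⟩ = 3.1200 and ⟨x²⟩ = 12.486.
(Δx)² = 12.486 − (3.1200)² = 2.7516.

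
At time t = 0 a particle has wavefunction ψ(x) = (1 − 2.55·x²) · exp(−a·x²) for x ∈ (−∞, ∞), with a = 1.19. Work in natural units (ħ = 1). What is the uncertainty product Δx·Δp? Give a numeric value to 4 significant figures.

1.850

Δx = √(⟨x²⟩−⟨x⟩²), Δp = √(⟨p²⟩−⟨p⟩²).
Expand each integrand as polynomial × e^(−2ax²) and use ∫x^(2j)·e^(−2ax²) dx = (2j−1)!!/(4a)^j · √(π/(2a)), odd powers → 0; here √(π/(2a)) = 1.1489. Differentiate with the product rule, d/dx e^(−ax²) = −2ax·e^(−ax²).
Normalization: ∫|ψ|² dx = 0.90711.
⟨x⟩ = 0.0000, ⟨x²⟩ = 0.55626 ⇒ Δx = 0.74583.
⟨p⟩ = 0.0000, ⟨p²⟩ = 6.1499 ⇒ Δp = 2.4799.
Δx·Δp = 1.8496.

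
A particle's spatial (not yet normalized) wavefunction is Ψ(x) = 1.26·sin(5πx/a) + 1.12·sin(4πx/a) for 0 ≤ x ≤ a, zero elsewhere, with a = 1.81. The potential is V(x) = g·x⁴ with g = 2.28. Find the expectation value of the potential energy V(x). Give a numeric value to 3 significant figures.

1.03

⟨V⟩ = ∫ V(x)·|Ψ|² dx / ∫|Ψ|² dx.
On 0 ≤ x ≤ a (j ≠ l): ∫sin²(jπx/a) dx = a/2, ∫sin(jπx/a)·sin(lπx/a) dx = 0; diagonal moments ∫x·sin²(jπx/a) dx = a²/4, ∫x²·sin²(jπx/a) dx = a³·(1/6 − 1/(4j²π²)); cross terms ∫x·sin(jπx/a)·sin(lπx/a) dx = 0 for j + l even and −4jla²/(π²(j² − l²)²) for j + l odd, ∫x²·sin(jπx/a)·sin(lπx/a) dx = (−1)^(j+l)·4jla³/(π²(j² − l²)²); higher powers the same way via product-to-sum and parts.
State is unnormalized: ∫|Ψ|² dx = 2.5720, and ∫Ψ*·V(x)·Ψ dx = 2.6502, so ⟨V⟩ = 2.6502 / 2.5720.
⟨V⟩ = 1.0304.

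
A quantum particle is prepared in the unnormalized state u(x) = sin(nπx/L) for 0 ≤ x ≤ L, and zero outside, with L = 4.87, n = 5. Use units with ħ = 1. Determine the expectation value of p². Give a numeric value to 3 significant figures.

p² u = −ħ² d²u/dx²; ⟨p²⟩ = −ħ² ∫ u*·u'' dx / ∫|u|² dx.
d/dx sin(nπx/L) = (nπ/L)·cos(nπx/L) and d²/dx² sin(nπx/L) = −(nπ/L)²·sin(nπx/L); on 0 ≤ x ≤ L, ∫sin²(nπx/L) dx = L/2 and ∫sin(nπx/L)·cos(nπx/L) dx = 0.
State is unnormalized: ∫|u|² dx = 2.4350, and ∫u*·(−ħ² u'') dx = 25.333, so ⟨p²⟩ = 25.333 / 2.4350.
⟨p²⟩ = 10.404.

10.4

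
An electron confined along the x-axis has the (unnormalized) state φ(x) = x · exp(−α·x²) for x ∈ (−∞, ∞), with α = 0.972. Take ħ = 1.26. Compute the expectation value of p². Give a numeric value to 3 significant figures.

4.63

p² φ = −ħ² d²φ/dx²; ⟨p²⟩ = −ħ² ∫ φ*·φ'' dx / ∫|φ|² dx.
Expand each integrand as polynomial × e^(−2αx²) and use ∫x^(2j)·e^(−2αx²) dx = (2j−1)!!/(4α)^j · √(π/(2α)), odd powers → 0; here √(π/(2α)) = 1.2712. Differentiate with the product rule, d/dx e^(−αx²) = −2αx·e^(−αx²).
State is unnormalized: ∫|φ|² dx = 0.32696, and ∫φ*·(−ħ² φ'') dx = 1.5137, so ⟨p²⟩ = 1.5137 / 0.32696.
⟨p²⟩ = 4.6294.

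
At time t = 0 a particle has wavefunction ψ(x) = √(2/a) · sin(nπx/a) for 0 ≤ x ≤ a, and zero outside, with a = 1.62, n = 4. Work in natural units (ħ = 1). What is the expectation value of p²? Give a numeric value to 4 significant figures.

60.17

p² ψ = −ħ² d²ψ/dx²; ⟨p²⟩ = −ħ² ∫ ψ*·ψ'' dx.
d/dx sin(nπx/a) = (nπ/a)·cos(nπx/a) and d²/dx² sin(nπx/a) = −(nπ/a)²·sin(nπx/a); on 0 ≤ x ≤ a, ∫sin²(nπx/a) dx = a/2 and ∫sin(nπx/a)·cos(nπx/a) dx = 0.
⟨p²⟩ = 60.171.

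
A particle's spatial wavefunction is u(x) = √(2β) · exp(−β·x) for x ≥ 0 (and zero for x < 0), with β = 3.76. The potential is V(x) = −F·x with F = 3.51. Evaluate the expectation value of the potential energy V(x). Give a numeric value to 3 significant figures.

-0.467

⟨V⟩ = ∫ V(x)·|u|² dx.
Every integrand reduces to terms xʲ·e^(−2βx) on [0, ∞); use ∫₀^∞ xʲ·e^(−2βx) dx = j!/(2β)^(j+1).
⟨V⟩ = -0.46676.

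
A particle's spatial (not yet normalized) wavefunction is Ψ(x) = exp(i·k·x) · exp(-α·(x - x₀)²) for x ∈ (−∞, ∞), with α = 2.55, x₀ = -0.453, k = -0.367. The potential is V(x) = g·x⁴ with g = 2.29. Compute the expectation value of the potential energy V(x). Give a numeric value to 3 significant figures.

0.439

⟨V⟩ = ∫ V(x)·|Ψ|² dx / ∫|Ψ|² dx.
Gaussian moments (u = x − x₀): ∫u^(2j)·e^(−2αu²) du = (2j−1)!!/(4α)^j · √(π/(2α)), odd powers integrate to 0; here √(π/(2α)) = 0.78486.
State is unnormalized: ∫|Ψ|² dx = 0.78486, and ∫Ψ*·V(x)·Ψ dx = 0.34447, so ⟨V⟩ = 0.34447 / 0.78486.
⟨V⟩ = 0.43889.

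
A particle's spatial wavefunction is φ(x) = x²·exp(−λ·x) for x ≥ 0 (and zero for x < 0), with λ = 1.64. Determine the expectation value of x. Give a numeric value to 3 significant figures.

1.52

⟨x⟩ = ∫ x·|φ|² dx / ∫|φ|² dx (integrals over the domain).
Every integrand reduces to terms xʲ·e^(−2λx) on [0, ∞); use ∫₀^∞ xʲ·e^(−2λx) dx = j!/(2λ)^(j+1).
State is unnormalized: ∫|φ|² dx = 0.063218, and ∫φ*·x·φ dx = 0.096369, so ⟨x⟩ = 0.096369 / 0.063218.
⟨x⟩ = 1.5244.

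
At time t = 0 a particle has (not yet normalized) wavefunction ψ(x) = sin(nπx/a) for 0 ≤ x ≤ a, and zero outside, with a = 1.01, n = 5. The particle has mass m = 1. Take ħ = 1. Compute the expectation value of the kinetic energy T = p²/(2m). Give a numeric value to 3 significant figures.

121.

T = −(ħ²/2m) d²/dx², so ⟨T⟩ = −(ħ²/2m) ∫ ψ*·ψ'' dx / ∫|ψ|² dx; with m = 1.
d/dx sin(nπx/a) = (nπ/a)·cos(nπx/a) and d²/dx² sin(nπx/a) = −(nπ/a)²·sin(nπx/a); on 0 ≤ x ≤ a, ∫sin²(nπx/a) dx = a/2 and ∫sin(nπx/a)·cos(nπx/a) dx = 0.
State is unnormalized: ∫|ψ|² dx = 0.50500, and ∫ψ*·(−ħ²/2m · ψ'') dx = 61.074, so ⟨T⟩ = 61.074 / 0.50500.
⟨T⟩ = 120.94.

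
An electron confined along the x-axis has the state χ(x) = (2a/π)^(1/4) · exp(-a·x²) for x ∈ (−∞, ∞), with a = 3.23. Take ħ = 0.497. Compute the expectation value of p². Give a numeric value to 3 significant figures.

p² χ = −ħ² d²χ/dx²; ⟨p²⟩ = −ħ² ∫ χ*·χ'' dx.
Gaussian moments: ∫x^(2j)·e^(−2ax²) dx = (2j−1)!!/(4a)^j · √(π/(2a)), odd powers integrate to 0; here √(π/(2a)) = 0.69736. Derivatives: d/dx e^(−ax²) = −2ax·e^(−ax²), d²/dx² e^(−ax²) = (4a²x² − 2a)·e^(−ax²).
⟨p²⟩ = 0.79784.

0.798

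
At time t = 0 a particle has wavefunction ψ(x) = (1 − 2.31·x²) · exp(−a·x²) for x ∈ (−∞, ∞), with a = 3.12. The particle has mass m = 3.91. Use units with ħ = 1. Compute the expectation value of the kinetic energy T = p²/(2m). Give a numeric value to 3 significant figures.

T = −(ħ²/2m) d²/dx², so ⟨T⟩ = −(ħ²/2m) ∫ ψ*·ψ'' dx / ∫|ψ|² dx; with m = 3.91.
Expand each integrand as polynomial × e^(−2ax²) and use ∫x^(2j)·e^(−2ax²) dx = (2j−1)!!/(4a)^j · √(π/(2a)), odd powers → 0; here √(π/(2a)) = 0.70955. Differentiate with the product rule, d/dx e^(−ax²) = −2ax·e^(−ax²).
State is unnormalized: ∫|ψ|² dx = 0.51981, and ∫ψ*·(−ħ²/2m · ψ'') dx = 0.45579, so ⟨T⟩ = 0.45579 / 0.51981.
⟨T⟩ = 0.87683.

0.877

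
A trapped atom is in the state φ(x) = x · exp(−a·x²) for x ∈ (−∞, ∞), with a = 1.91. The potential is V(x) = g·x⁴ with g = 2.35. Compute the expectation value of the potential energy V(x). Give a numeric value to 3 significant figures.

⟨V⟩ = ∫ V(x)·|φ|² dx / ∫|φ|² dx.
Expand each integrand as polynomial × e^(−2ax²) and use ∫x^(2j)·e^(−2ax²) dx = (2j−1)!!/(4a)^j · √(π/(2a)), odd powers → 0; here √(π/(2a)) = 0.90687.
State is unnormalized: ∫|φ|² dx = 0.11870, and ∫φ*·V(x)·φ dx = 0.071684, so ⟨V⟩ = 0.071684 / 0.11870.
⟨V⟩ = 0.60391.

0.604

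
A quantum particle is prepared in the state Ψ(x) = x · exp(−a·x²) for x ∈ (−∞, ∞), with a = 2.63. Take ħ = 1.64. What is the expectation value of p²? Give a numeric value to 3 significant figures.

p² Ψ = −ħ² d²Ψ/dx²; ⟨p²⟩ = −ħ² ∫ Ψ*·Ψ'' dx / ∫|Ψ|² dx.
Expand each integrand as polynomial × e^(−2ax²) and use ∫x^(2j)·e^(−2ax²) dx = (2j−1)!!/(4a)^j · √(π/(2a)), odd powers → 0; here √(π/(2a)) = 0.77283. Differentiate with the product rule, d/dx e^(−ax²) = −2ax·e^(−ax²).
State is unnormalized: ∫|Ψ|² dx = 0.073463, and ∫Ψ*·(−ħ² Ψ'') dx = 1.5589, so ⟨p²⟩ = 1.5589 / 0.073463.
⟨p²⟩ = 21.221.

21.2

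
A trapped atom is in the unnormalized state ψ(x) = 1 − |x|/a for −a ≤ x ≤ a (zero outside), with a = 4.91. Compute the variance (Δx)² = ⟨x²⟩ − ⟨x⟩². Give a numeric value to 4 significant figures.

Compute ⟨x⟩ and ⟨x²⟩ separately, then (Δx)² = ⟨x²⟩ − ⟨x⟩².
ψ is even, so ∫ over [−a, a] = 2∫₀ᵃ with ψ = 1 − x/a there: ∫₀ᵃ (1 − x/a)² dx = a/3, ∫₀ᵃ x²(1 − x/a)² dx = a³/30, ∫₀ᵃ x⁴(1 − x/a)² dx = a⁵/105.
Normalization: ∫|ψ|² dx = 3.2733.
⟨x⟩ = 0.0000 and ⟨x²⟩ = 2.4108.
(Δx)² = 2.4108 − (0.0000)² = 2.4108.

2.411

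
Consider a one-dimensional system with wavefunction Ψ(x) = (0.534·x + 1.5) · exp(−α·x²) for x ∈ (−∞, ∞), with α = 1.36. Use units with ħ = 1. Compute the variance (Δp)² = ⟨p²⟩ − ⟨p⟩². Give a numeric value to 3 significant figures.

1.42

Compute ⟨p⟩ and ⟨p²⟩ separately; (Δp)² = ⟨p²⟩ − ⟨p⟩².
Expand each integrand as polynomial × e^(−2αx²) and use ∫x^(2j)·e^(−2αx²) dx = (2j−1)!!/(4α)^j · √(π/(2α)), odd powers → 0; here √(π/(2α)) = 1.0747. Differentiate with the product rule, d/dx e^(−αx²) = −2αx·e^(−αx²).
Normalization: ∫|Ψ|² dx = 2.4744.
⟨p⟩ = 0.0000 and ⟨p²⟩ = 1.4219.
(Δp)² = 1.4219 − (0.0000)² = 1.4219.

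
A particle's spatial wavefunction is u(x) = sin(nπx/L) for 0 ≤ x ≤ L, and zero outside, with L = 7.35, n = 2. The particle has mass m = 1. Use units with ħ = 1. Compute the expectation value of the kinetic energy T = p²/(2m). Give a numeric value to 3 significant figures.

T = −(ħ²/2m) d²/dx², so ⟨T⟩ = −(ħ²/2m) ∫ u*·u'' dx / ∫|u|² dx; with m = 1.
d/dx sin(nπx/L) = (nπ/L)·cos(nπx/L) and d²/dx² sin(nπx/L) = −(nπ/L)²·sin(nπx/L); on 0 ≤ x ≤ L, ∫sin²(nπx/L) dx = L/2 and ∫sin(nπx/L)·cos(nπx/L) dx = 0.
State is unnormalized: ∫|u|² dx = 3.6750, and ∫u*·(−ħ²/2m · u'') dx = 1.3428, so ⟨T⟩ = 1.3428 / 3.6750.
⟨T⟩ = 0.36539.

0.365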